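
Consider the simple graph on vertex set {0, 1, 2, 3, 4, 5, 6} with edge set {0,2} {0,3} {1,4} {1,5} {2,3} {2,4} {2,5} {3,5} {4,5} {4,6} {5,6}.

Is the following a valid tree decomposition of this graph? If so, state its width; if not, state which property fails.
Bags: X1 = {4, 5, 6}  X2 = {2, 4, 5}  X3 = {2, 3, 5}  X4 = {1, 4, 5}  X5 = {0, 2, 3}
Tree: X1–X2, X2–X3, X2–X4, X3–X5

Yes; width 2.

Vertex coverage: the bags together contain {0, 1, 2, 3, 4, 5, 6}, the full vertex set. Edge coverage: each edge of G has both endpoints in at least one bag. Running intersection: for every vertex, the bags containing it form a connected subtree. All three properties hold, so this is a valid tree decomposition of width max|bag| − 1 = 2, and hence tw(G) ≤ 2.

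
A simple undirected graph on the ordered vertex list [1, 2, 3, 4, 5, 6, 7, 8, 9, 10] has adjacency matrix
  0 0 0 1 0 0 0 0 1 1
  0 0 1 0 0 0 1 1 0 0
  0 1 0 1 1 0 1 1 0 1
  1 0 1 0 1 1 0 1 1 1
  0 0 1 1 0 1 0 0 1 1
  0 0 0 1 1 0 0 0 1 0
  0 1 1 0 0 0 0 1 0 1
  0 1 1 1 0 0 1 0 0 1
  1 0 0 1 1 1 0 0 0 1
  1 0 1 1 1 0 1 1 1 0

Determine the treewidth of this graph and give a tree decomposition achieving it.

Treewidth 3.
One optimal decomposition is:
Bags: B1 = {3, 4, 8, 10}  B2 = {3, 4, 5, 10}  B3 = {3, 7, 8, 10}  B4 = {2, 3, 7, 8}  B5 = {4, 5, 9, 10}  B6 = {4, 5, 6, 9}  B7 = {1, 4, 9, 10}
Tree: B1–B2, B1–B3, B3–B4, B2–B5, B5–B6, B5–B7

Each bag holds 4 vertices, so the decomposition has width 3, which upper-bounds the treewidth. On the other hand G contains the 4-clique {2, 3, 7, 8}. A clique must lie in a single bag of any decomposition, so no decomposition can have width below 3. Hence tw(G) = 3 exactly.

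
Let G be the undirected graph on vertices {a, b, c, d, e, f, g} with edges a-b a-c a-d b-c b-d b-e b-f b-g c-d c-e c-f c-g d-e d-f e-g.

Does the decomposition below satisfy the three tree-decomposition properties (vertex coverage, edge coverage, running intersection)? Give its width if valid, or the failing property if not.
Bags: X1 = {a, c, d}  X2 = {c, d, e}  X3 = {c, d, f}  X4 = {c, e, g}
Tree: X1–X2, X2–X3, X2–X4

No — vertex b appears in no bag.

A tree decomposition must satisfy three properties: every vertex lies in some bag; for every edge, both endpoints lie together in some bag; and for every vertex, the bags containing it form a connected subtree. Here vertex b appears in no bag, so the decomposition is invalid.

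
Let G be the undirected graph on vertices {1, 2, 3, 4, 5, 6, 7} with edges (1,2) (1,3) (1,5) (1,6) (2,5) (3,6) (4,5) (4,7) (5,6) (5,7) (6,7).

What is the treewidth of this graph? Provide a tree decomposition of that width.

Treewidth 2.
Bags: B1 = {1, 5, 6}  B2 = {1, 2, 5}  B3 = {1, 3, 6}  B4 = {5, 6, 7}  B5 = {4, 5, 7}
Tree: B1–B2, B1–B3, B1–B4, B4–B5

The largest bag has 3 vertices, giving width 2; this decomposition certifies tw(G) ≤ 2. Conversely, {1, 3, 6} is a clique of size 3, and the vertices of any clique must share a bag in every tree decomposition; so some bag has ≥ 3 vertices and tw(G) ≥ 2. Combining the bounds, tw(G) = 2.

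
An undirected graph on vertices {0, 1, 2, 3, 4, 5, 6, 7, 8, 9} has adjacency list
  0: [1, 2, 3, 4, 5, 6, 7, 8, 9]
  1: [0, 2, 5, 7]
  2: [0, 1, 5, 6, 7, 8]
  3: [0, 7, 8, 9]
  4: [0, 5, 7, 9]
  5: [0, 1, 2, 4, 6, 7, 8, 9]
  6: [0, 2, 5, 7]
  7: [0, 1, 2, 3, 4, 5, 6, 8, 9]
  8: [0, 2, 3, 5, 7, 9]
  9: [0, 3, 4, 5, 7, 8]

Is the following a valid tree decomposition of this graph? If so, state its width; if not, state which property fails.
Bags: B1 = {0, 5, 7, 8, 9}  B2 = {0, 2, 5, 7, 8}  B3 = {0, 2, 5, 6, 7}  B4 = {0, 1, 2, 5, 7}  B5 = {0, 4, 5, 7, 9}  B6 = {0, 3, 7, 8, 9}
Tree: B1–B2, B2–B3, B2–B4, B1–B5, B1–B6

Yes; width 4.

Every vertex of G appears in some bag (union = {0, 1, 2, 3, 4, 5, 6, 7, 8, 9}); every edge is covered by a bag; and for each vertex v the set of bags containing v is connected in the bag tree. The decomposition is therefore valid. The largest bag has 5 vertices, so the width is 4.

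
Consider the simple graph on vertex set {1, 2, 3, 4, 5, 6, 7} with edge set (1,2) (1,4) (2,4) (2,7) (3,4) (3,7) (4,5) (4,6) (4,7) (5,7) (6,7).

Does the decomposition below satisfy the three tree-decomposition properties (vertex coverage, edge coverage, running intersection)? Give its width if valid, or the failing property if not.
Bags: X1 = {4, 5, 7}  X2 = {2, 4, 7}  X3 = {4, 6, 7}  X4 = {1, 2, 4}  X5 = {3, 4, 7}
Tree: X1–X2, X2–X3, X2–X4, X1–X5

Every vertex of G appears in some bag (union = {1, 2, 3, 4, 5, 6, 7}); every edge is covered by a bag; and for each vertex v the set of bags containing v is connected in the bag tree. The decomposition is therefore valid. The largest bag has 3 vertices, so the width is 2.

Yes; width 2.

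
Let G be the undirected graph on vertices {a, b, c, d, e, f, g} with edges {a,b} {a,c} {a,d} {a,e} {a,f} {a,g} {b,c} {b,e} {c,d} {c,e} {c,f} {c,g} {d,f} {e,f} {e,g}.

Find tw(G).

A width-3 tree decomposition is:
Bags: B1 = {a, c, e, f}  B2 = {a, b, c, e}  B3 = {a, c, d, f}  B4 = {a, c, e, g}
Tree: B1–B2, B1–B3, B1–B4
The largest bag has 4 vertices, giving width 3; this decomposition certifies tw(G) ≤ 3. Conversely, {a, c, d, f} is a clique of size 4, and the vertices of any clique must share a bag in every tree decomposition; so some bag has ≥ 4 vertices and tw(G) ≥ 3. The upper and lower bounds meet at 3, so that is the treewidth.

3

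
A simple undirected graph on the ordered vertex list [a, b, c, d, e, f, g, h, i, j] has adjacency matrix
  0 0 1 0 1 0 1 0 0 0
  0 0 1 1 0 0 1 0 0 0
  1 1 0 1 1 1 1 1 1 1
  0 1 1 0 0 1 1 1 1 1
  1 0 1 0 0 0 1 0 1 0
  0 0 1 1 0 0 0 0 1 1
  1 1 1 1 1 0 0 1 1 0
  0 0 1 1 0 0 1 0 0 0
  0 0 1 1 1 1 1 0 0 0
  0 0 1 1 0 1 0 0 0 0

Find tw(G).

A width-3 tree decomposition is:
Bags: B1 = {c, d, g, i}  B2 = {c, e, g, i}  B3 = {b, c, d, g}  B4 = {c, d, f, i}  B5 = {a, c, e, g}  B6 = {c, d, g, h}  B7 = {c, d, f, j}
Tree: B1–B2, B1–B3, B1–B4, B2–B5, B1–B6, B4–B7
Each bag holds 4 vertices, so the decomposition has width 3, which upper-bounds the treewidth. Conversely, {c, d, g, h} is a clique of size 4, and the vertices of any clique must share a bag in every tree decomposition; so some bag has ≥ 4 vertices and tw(G) ≥ 3. Therefore the treewidth is 3.

3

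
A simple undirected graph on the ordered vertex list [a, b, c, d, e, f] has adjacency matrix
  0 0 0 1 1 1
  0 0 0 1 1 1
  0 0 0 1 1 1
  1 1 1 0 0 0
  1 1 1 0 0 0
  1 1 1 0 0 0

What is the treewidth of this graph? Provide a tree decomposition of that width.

The largest bag has 4 vertices, giving width 3; this decomposition certifies tw(G) ≤ 3. For the lower bound: the 4 vertex sets {c,f}, {a,d}, {b}, {e} are disjoint, each induces a connected subgraph, and every pair is joined by at least one edge of G. Contracting each set to a single vertex therefore yields K_{4} as a minor, and since treewidth is minor-monotone, tw(G) ≥ tw(K_{4}) = 3. The upper and lower bounds meet at 3, so that is the treewidth.

Treewidth 3.
Bags: B1 = {a, b, c, f}  B2 = {a, b, c, d}  B3 = {a, b, c, e}
Tree: B1–B2, B2–B3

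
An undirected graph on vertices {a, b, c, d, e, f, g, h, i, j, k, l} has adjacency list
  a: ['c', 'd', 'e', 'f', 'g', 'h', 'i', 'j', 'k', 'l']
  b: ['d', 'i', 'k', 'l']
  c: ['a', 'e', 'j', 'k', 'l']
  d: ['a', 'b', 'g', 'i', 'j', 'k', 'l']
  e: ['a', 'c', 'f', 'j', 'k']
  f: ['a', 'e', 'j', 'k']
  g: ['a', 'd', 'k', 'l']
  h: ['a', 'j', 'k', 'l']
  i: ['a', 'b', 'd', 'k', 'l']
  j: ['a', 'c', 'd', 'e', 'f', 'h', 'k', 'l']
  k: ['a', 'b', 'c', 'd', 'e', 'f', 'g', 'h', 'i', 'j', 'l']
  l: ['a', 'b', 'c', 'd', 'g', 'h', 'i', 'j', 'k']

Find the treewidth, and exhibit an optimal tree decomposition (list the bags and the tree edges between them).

Treewidth 4.
One optimal decomposition is:
Bags: B1 = {a, c, j, k, l}  B2 = {a, h, j, k, l}  B3 = {a, c, e, j, k}  B4 = {a, d, j, k, l}  B5 = {a, e, f, j, k}  B6 = {a, d, g, k, l}  B7 = {a, d, i, k, l}  B8 = {b, d, i, k, l}
Tree: B1–B2, B1–B3, B2–B4, B3–B5, B4–B6, B4–B7, B7–B8

Each bag holds 5 vertices, so the decomposition has width 4, which upper-bounds the treewidth. For the lower bound, the 5 vertices {a, d, g, k, l} are pairwise adjacent, and any tree decomposition puts a clique entirely inside one bag — forcing width ≥ 4. Therefore the treewidth is 4.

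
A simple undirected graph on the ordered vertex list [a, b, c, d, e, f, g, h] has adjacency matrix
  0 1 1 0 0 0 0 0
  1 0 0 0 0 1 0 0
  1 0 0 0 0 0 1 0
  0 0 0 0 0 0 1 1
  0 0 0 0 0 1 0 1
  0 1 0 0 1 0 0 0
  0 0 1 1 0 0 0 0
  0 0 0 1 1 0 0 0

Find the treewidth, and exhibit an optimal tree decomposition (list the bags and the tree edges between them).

Treewidth 2.
Bags: B1 = {a, b, f}  B2 = {a, e, f}  B3 = {a, e, h}  B4 = {a, d, h}  B5 = {a, d, g}  B6 = {a, c, g}
Tree: B1–B2, B2–B3, B3–B4, B4–B5, B5–B6

The largest bag has 3 vertices, giving width 2; this decomposition certifies tw(G) ≤ 2. The edges a–b–f–e–h–d–g–c–a form a cycle, so G is not a tree and its treewidth is at least 2. The upper and lower bounds meet at 2, so that is the treewidth.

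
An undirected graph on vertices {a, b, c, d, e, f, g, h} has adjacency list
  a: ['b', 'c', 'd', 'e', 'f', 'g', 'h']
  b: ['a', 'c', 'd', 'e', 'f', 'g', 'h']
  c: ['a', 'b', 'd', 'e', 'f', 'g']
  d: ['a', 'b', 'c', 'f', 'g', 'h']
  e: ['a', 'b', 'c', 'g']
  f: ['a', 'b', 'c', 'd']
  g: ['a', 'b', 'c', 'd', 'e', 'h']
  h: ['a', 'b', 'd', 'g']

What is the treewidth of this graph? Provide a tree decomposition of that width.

Each bag holds 5 vertices, so the decomposition has width 4, which upper-bounds the treewidth. For the lower bound, the 5 vertices {a, b, d, g, h} are pairwise adjacent, and any tree decomposition puts a clique entirely inside one bag — forcing width ≥ 4. Combining the bounds, tw(G) = 4.

Treewidth 4.
Bags: B1 = {a, b, c, e, g}  B2 = {a, b, c, d, g}  B3 = {a, b, d, g, h}  B4 = {a, b, c, d, f}
Tree: B1–B2, B2–B3, B2–B4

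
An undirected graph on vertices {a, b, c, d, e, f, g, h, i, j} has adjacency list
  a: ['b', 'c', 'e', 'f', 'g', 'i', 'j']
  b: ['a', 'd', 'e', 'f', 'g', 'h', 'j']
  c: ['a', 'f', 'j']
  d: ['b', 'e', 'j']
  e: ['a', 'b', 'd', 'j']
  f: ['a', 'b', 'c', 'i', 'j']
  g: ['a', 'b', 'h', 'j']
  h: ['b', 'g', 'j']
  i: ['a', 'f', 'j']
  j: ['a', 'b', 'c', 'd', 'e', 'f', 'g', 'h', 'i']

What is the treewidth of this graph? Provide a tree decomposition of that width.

Every bag has size at most 4, so the width is 4 − 1 = 3 and tw(G) ≤ 3. Conversely, {a, c, f, j} is a clique of size 4, and the vertices of any clique must share a bag in every tree decomposition; so some bag has ≥ 4 vertices and tw(G) ≥ 3. Therefore the treewidth is 3.

Treewidth 3.
One optimal decomposition is:
Bags: B1 = {a, c, f, j}  B2 = {a, b, f, j}  B3 = {a, f, i, j}  B4 = {a, b, g, j}  B5 = {b, g, h, j}  B6 = {a, b, e, j}  B7 = {b, d, e, j}
Tree: B1–B2, B2–B3, B2–B4, B4–B5, B4–B6, B6–B7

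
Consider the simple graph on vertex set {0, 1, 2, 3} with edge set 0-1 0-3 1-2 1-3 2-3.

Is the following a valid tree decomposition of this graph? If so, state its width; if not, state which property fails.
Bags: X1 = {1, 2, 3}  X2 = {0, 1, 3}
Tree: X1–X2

Every vertex of G appears in some bag (union = {0, 1, 2, 3}); every edge is covered by a bag; and for each vertex v the set of bags containing v is connected in the bag tree. The decomposition is therefore valid. The largest bag has 3 vertices, so the width is 2.

Yes; width 2.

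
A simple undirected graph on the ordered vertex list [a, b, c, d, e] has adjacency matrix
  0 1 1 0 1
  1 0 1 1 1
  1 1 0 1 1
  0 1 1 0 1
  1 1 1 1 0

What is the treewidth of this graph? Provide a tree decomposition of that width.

Every bag has size at most 4, so the width is 4 − 1 = 3 and tw(G) ≤ 3. For the lower bound, the 4 vertices {b, c, d, e} are pairwise adjacent, and any tree decomposition puts a clique entirely inside one bag — forcing width ≥ 3. The upper and lower bounds meet at 3, so that is the treewidth.

Treewidth 3.
Bags: B1 = {b, c, d, e}  B2 = {a, b, c, e}
Tree: B1–B2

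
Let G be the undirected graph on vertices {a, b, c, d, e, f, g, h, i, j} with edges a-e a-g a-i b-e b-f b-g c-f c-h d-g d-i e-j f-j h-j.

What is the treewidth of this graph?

2

A width-2 tree decomposition is:
Bags: B1 = {a, d, i}  B2 = {a, d, g}  B3 = {a, e, g}  B4 = {b, e, g}  B5 = {b, e, j}  B6 = {b, f, j}  B7 = {f, h, j}  B8 = {c, f, h}
Tree: B1–B2, B2–B3, B3–B4, B4–B5, B5–B6, B6–B7, B7–B8
The largest bag has 3 vertices, giving width 2; this decomposition certifies tw(G) ≤ 2. The edges i–d–g–a–i form a cycle, so G is not a tree and its treewidth is at least 2. Therefore the treewidth is 2.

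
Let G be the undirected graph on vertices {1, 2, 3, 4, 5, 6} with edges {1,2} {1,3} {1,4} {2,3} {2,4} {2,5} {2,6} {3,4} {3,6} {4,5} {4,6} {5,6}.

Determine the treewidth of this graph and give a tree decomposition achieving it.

Each bag holds 4 vertices, so the decomposition has width 3, which upper-bounds the treewidth. On the other hand G contains the 4-clique {1, 2, 3, 4}. A clique must lie in a single bag of any decomposition, so no decomposition can have width below 3. Therefore the treewidth is 3.

Treewidth 3.
Bags: B1 = {2, 4, 5, 6}  B2 = {2, 3, 4, 6}  B3 = {1, 2, 3, 4}
Tree: B1–B2, B2–B3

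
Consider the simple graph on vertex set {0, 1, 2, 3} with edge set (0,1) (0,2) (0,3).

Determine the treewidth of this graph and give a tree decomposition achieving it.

Treewidth 1.
One optimal decomposition is:
Bags: B1 = {0, 3}  B2 = {0, 1}  B3 = {0, 2}
Tree: B1–B2, B2–B3

Every bag has size at most 2, so the width is 2 − 1 = 1 and tw(G) ≤ 1. Any graph with an edge has treewidth ≥ 1, and G has the edge 3–0. Combining the bounds, tw(G) = 1.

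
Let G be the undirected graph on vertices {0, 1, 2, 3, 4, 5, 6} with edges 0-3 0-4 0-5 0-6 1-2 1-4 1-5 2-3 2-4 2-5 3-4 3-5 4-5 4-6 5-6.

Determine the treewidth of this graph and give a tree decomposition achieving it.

Treewidth 3.
One such decomposition:
Bags: B1 = {2, 3, 4, 5}  B2 = {0, 3, 4, 5}  B3 = {0, 4, 5, 6}  B4 = {1, 2, 4, 5}
Tree: B1–B2, B2–B3, B1–B4

The largest bag has 4 vertices, giving width 3; this decomposition certifies tw(G) ≤ 3. On the other hand G contains the 4-clique {0, 3, 4, 5}. A clique must lie in a single bag of any decomposition, so no decomposition can have width below 3. Hence tw(G) = 3 exactly.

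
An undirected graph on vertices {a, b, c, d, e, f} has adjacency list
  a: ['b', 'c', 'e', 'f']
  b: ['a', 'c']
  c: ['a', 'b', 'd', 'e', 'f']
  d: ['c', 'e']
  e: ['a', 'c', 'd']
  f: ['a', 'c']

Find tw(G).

2

A width-2 tree decomposition is:
Bags: B1 = {a, c, f}  B2 = {a, b, c}  B3 = {a, c, e}  B4 = {c, d, e}
Tree: B1–B2, B2–B3, B3–B4
The largest bag has 3 vertices, giving width 2; this decomposition certifies tw(G) ≤ 2. For the lower bound, the 3 vertices {c, d, e} are pairwise adjacent, and any tree decomposition puts a clique entirely inside one bag — forcing width ≥ 2. Combining the bounds, tw(G) = 2.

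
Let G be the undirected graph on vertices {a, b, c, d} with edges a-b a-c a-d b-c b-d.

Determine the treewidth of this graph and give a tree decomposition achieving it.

Each bag holds 3 vertices, so the decomposition has width 2, which upper-bounds the treewidth. Conversely, {a, b, d} is a clique of size 3, and the vertices of any clique must share a bag in every tree decomposition; so some bag has ≥ 3 vertices and tw(G) ≥ 2. The upper and lower bounds meet at 2, so that is the treewidth.

Treewidth 2.
One optimal decomposition is:
Bags: B1 = {a, b, c}  B2 = {a, b, d}
Tree: B1–B2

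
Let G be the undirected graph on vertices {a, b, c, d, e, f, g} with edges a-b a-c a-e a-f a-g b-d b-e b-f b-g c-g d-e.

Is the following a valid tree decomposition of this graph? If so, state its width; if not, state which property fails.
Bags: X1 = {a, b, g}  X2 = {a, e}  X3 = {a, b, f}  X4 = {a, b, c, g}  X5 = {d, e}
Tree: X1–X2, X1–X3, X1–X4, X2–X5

A tree decomposition must satisfy three properties: every vertex lies in some bag; for every edge, both endpoints lie together in some bag; and for every vertex, the bags containing it form a connected subtree. Here edge (b,e) lies in no bag, so the decomposition is invalid.

No — edge (b,e) lies in no bag.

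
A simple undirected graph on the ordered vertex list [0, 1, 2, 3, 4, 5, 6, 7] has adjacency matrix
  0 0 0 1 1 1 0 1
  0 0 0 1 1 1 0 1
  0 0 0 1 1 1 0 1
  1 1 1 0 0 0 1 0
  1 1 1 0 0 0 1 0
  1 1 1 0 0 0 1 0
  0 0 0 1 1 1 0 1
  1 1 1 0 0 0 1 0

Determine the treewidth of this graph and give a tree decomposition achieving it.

Each bag holds 5 vertices, so the decomposition has width 4, which upper-bounds the treewidth. For the lower bound: the 5 vertex sets {1,3}, {4,6}, {0,7}, {5}, {2} are disjoint, each induces a connected subgraph, and every pair is joined by at least one edge of G. Contracting each set to a single vertex therefore yields K_{5} as a minor, and since treewidth is minor-monotone, tw(G) ≥ tw(K_{5}) = 4. Therefore the treewidth is 4.

Treewidth 4.
One optimal decomposition is:
Bags: B1 = {1, 3, 4, 5, 7}  B2 = {3, 4, 5, 6, 7}  B3 = {0, 3, 4, 5, 7}  B4 = {2, 3, 4, 5, 7}
Tree: B1–B2, B2–B3, B3–B4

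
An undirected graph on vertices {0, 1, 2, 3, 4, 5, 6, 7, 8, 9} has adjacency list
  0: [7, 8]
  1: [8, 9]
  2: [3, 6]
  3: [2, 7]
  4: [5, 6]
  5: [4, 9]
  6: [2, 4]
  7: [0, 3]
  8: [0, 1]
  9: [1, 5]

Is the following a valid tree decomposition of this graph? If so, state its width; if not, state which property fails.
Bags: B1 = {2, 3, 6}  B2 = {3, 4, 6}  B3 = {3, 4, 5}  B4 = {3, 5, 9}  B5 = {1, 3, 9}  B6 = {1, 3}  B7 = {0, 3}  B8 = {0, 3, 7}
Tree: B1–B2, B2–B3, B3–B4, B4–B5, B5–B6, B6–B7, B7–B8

No — vertex 8 appears in no bag.

A tree decomposition must satisfy three properties: every vertex lies in some bag; for every edge, both endpoints lie together in some bag; and for every vertex, the bags containing it form a connected subtree. Here vertex 8 appears in no bag, so the decomposition is invalid.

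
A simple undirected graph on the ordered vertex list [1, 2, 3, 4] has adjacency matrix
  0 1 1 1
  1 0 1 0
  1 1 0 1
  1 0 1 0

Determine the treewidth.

A width-2 tree decomposition is:
Bags: B1 = {1, 2, 3}  B2 = {1, 3, 4}
Tree: B1–B2
Every bag has size at most 3, so the width is 3 − 1 = 2 and tw(G) ≤ 2. On the other hand G contains the 3-clique {1, 2, 3}. A clique must lie in a single bag of any decomposition, so no decomposition can have width below 2. Combining the bounds, tw(G) = 2.

2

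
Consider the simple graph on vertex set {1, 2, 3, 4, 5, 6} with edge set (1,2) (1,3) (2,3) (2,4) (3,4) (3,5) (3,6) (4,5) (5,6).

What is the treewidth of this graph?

A width-2 tree decomposition is:
Bags: B1 = {2, 3, 4}  B2 = {3, 4, 5}  B3 = {3, 5, 6}  B4 = {1, 2, 3}
Tree: B1–B2, B2–B3, B1–B4
Every bag has size at most 3, so the width is 3 − 1 = 2 and tw(G) ≤ 2. Conversely, {1, 2, 3} is a clique of size 3, and the vertices of any clique must share a bag in every tree decomposition; so some bag has ≥ 3 vertices and tw(G) ≥ 2. The upper and lower bounds meet at 2, so that is the treewidth.

2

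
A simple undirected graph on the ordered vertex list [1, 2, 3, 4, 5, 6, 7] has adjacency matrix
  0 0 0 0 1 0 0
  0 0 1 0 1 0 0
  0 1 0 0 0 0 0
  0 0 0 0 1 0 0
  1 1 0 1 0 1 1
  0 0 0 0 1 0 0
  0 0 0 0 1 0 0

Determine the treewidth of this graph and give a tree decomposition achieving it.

Treewidth 1.
One optimal decomposition is:
Bags: B1 = {1, 5}  B2 = {5, 7}  B3 = {4, 5}  B4 = {5, 6}  B5 = {2, 5}  B6 = {2, 3}
Tree: B1–B2, B2–B3, B1–B4, B4–B5, B5–B6

Every bag has size at most 2, so the width is 2 − 1 = 1 and tw(G) ≤ 1. Any graph with an edge has treewidth ≥ 1, and G has the edge 1–5. Hence tw(G) = 1 exactly.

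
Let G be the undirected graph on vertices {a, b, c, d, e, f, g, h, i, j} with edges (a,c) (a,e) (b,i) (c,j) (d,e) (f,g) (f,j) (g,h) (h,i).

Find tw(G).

A width-1 tree decomposition is:
Bags: B1 = {b, i}  B2 = {h, i}  B3 = {g, h}  B4 = {f, g}  B5 = {f, j}  B6 = {c, j}  B7 = {a, c}  B8 = {a, e}  B9 = {d, e}
Tree: B1–B2, B2–B3, B3–B4, B4–B5, B5–B6, B6–B7, B7–B8, B8–B9
Every bag has size at most 2, so the width is 2 − 1 = 1 and tw(G) ≤ 1. G has an edge, so its treewidth is at least 1. Therefore the treewidth is 1.

1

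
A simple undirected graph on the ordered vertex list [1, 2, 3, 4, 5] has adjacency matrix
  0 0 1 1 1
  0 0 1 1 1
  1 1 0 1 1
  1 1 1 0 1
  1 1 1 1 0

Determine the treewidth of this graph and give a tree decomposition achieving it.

Each bag holds 4 vertices, so the decomposition has width 3, which upper-bounds the treewidth. For the lower bound, the 4 vertices {1, 3, 4, 5} are pairwise adjacent, and any tree decomposition puts a clique entirely inside one bag — forcing width ≥ 3. The upper and lower bounds meet at 3, so that is the treewidth.

Treewidth 3.
Bags: B1 = {2, 3, 4, 5}  B2 = {1, 3, 4, 5}
Tree: B1–B2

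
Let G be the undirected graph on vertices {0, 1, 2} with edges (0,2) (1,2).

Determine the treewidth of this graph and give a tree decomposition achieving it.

Treewidth 1.
Bags: B1 = {0, 2}  B2 = {1, 2}
Tree: B1–B2

Every bag has size at most 2, so the width is 2 − 1 = 1 and tw(G) ≤ 1. Since G has at least one edge (e.g. 2–0), it is not an edgeless graph, so tw(G) ≥ 1. Combining the bounds, tw(G) = 1.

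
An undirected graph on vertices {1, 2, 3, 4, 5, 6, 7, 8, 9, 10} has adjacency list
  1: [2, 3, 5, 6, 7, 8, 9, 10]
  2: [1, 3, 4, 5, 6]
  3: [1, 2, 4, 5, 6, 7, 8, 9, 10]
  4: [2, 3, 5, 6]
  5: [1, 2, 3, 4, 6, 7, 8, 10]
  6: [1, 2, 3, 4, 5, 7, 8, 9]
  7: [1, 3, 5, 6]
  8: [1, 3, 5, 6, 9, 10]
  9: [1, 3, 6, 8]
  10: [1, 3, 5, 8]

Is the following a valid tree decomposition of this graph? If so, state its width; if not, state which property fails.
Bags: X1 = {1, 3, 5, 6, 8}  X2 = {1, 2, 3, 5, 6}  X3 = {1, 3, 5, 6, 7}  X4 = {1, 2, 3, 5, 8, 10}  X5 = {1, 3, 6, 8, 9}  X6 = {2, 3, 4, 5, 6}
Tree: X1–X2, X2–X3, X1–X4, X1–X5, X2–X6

A tree decomposition must satisfy three properties: every vertex lies in some bag; for every edge, both endpoints lie together in some bag; and for every vertex, the bags containing it form a connected subtree. Here bags containing vertex 2 are not connected in the tree, so the decomposition is invalid.

No — bags containing vertex 2 are not connected in the tree.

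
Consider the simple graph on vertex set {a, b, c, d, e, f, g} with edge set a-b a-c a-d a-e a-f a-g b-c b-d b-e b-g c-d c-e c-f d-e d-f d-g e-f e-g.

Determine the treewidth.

4

A width-4 tree decomposition is:
Bags: B1 = {a, b, d, e, g}  B2 = {a, b, c, d, e}  B3 = {a, c, d, e, f}
Tree: B1–B2, B2–B3
Each bag holds 5 vertices, so the decomposition has width 4, which upper-bounds the treewidth. Conversely, {a, b, d, e, g} is a clique of size 5, and the vertices of any clique must share a bag in every tree decomposition; so some bag has ≥ 5 vertices and tw(G) ≥ 4. Therefore the treewidth is 4.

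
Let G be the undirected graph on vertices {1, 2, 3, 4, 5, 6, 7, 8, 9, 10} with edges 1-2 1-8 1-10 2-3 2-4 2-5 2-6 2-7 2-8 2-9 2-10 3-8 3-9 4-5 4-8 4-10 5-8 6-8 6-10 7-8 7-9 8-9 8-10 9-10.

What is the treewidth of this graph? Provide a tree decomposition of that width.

Treewidth 3.
One optimal decomposition is:
Bags: B1 = {2, 8, 9, 10}  B2 = {1, 2, 8, 10}  B3 = {2, 7, 8, 9}  B4 = {2, 4, 8, 10}  B5 = {2, 6, 8, 10}  B6 = {2, 4, 5, 8}  B7 = {2, 3, 8, 9}
Tree: B1–B2, B1–B3, B2–B4, B1–B5, B4–B6, B3–B7

The largest bag has 4 vertices, giving width 3; this decomposition certifies tw(G) ≤ 3. For the lower bound, the 4 vertices {1, 2, 8, 10} are pairwise adjacent, and any tree decomposition puts a clique entirely inside one bag — forcing width ≥ 3. Hence tw(G) = 3 exactly.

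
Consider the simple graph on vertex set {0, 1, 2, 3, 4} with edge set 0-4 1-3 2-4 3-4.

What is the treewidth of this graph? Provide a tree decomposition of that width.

Each bag holds 2 vertices, so the decomposition has width 1, which upper-bounds the treewidth. Any graph with an edge has treewidth ≥ 1, and G has the edge 1–3. Combining the bounds, tw(G) = 1.

Treewidth 1.
Bags: B1 = {1, 3}  B2 = {3, 4}  B3 = {0, 4}  B4 = {2, 4}
Tree: B1–B2, B2–B3, B2–B4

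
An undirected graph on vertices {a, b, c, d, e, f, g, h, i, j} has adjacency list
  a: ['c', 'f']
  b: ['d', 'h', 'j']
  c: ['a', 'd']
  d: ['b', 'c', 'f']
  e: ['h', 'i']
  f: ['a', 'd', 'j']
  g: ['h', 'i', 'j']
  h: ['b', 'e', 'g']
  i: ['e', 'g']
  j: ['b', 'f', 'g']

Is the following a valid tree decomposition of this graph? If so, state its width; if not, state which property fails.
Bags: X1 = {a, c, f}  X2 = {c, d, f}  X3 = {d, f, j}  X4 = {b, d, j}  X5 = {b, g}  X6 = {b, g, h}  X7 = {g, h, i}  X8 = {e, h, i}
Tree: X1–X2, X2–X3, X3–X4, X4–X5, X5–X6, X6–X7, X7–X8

No — edge (j,g) lies in no bag.

A tree decomposition must satisfy three properties: every vertex lies in some bag; for every edge, both endpoints lie together in some bag; and for every vertex, the bags containing it form a connected subtree. Here edge (j,g) lies in no bag, so the decomposition is invalid.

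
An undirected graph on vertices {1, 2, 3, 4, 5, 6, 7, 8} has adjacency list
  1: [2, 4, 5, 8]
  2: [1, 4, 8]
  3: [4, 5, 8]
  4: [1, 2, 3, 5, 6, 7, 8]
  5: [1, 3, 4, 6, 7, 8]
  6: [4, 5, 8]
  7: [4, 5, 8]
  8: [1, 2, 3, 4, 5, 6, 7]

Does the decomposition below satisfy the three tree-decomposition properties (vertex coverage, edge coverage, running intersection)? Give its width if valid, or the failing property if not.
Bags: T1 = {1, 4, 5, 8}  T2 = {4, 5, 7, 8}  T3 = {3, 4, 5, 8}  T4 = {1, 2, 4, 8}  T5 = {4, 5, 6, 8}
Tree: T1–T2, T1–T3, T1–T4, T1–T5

Yes; width 3.

Checking the three conditions: (i) the bags cover all of {1, 2, 3, 4, 5, 6, 7, 8}; (ii) for each edge, some bag contains both endpoints; (iii) the bags containing any fixed vertex form a subtree. All hold, so the decomposition is valid with width 4 − 1 = 3.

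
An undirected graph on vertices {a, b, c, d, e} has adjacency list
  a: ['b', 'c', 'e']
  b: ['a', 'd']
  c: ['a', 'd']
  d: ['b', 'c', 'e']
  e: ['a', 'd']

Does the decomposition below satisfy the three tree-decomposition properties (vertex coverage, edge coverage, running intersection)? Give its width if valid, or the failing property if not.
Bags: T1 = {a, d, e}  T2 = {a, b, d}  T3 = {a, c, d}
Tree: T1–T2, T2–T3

Every vertex of G appears in some bag (union = {a, b, c, d, e}); every edge is covered by a bag; and for each vertex v the set of bags containing v is connected in the bag tree. The decomposition is therefore valid. The largest bag has 3 vertices, so the width is 2.

Yes; width 2.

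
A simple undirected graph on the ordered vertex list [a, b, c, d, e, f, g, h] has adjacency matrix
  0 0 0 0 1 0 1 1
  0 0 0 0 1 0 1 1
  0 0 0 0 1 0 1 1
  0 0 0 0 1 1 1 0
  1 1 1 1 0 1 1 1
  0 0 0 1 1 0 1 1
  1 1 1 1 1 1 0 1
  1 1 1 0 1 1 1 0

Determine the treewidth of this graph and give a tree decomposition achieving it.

Treewidth 3.
One such decomposition:
Bags: B1 = {e, f, g, h}  B2 = {c, e, g, h}  B3 = {a, e, g, h}  B4 = {d, e, f, g}  B5 = {b, e, g, h}
Tree: B1–B2, B1–B3, B1–B4, B3–B5

Every bag has size at most 4, so the width is 4 − 1 = 3 and tw(G) ≤ 3. For the lower bound, the 4 vertices {d, e, f, g} are pairwise adjacent, and any tree decomposition puts a clique entirely inside one bag — forcing width ≥ 3. Combining the bounds, tw(G) = 3.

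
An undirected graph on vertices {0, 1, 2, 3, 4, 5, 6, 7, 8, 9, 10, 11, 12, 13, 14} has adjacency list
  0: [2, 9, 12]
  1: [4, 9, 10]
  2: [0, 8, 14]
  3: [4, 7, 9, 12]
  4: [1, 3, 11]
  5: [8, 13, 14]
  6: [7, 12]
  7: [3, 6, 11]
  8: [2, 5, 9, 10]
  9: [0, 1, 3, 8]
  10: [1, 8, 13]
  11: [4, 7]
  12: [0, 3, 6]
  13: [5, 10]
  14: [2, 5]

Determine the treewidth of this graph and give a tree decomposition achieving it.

The largest bag has 4 vertices, giving width 3; this decomposition certifies tw(G) ≤ 3. For the lower bound: the 4 vertex sets {5,13,14}, {2}, {8}, {0,1,9,10} are disjoint, each induces a connected subgraph, and every pair is joined by at least one edge of G. Contracting each set to a single vertex therefore yields K_{4} as a minor, and since treewidth is minor-monotone, tw(G) ≥ tw(K_{4}) = 3. Therefore the treewidth is 3.

Treewidth 3.
One optimal decomposition is:
Bags: B1 = {2, 5, 13, 14}  B2 = {2, 5, 8, 13}  B3 = {2, 8, 10, 13}  B4 = {0, 2, 8, 10}  B5 = {0, 8, 9, 10}  B6 = {0, 1, 9, 10}  B7 = {0, 1, 9, 12}  B8 = {1, 3, 9, 12}  B9 = {1, 3, 4, 12}  B10 = {3, 4, 6, 12}  B11 = {3, 4, 6, 7}  B12 = {4, 6, 7, 11}
Tree: B1–B2, B2–B3, B3–B4, B4–B5, B5–B6, B6–B7, B7–B8, B8–B9, B9–B10, B10–B11, B11–B12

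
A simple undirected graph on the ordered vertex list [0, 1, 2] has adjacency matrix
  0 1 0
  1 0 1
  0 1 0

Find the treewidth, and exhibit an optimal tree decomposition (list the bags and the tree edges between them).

Treewidth 1.
Bags: B1 = {1, 2}  B2 = {0, 1}
Tree: B1–B2

Every bag has size at most 2, so the width is 2 − 1 = 1 and tw(G) ≤ 1. Any graph with an edge has treewidth ≥ 1, and G has the edge 1–2. The upper and lower bounds meet at 1, so that is the treewidth.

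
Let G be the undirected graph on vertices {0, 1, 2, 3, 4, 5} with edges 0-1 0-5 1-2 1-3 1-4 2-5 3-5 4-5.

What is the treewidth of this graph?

2

A width-2 tree decomposition is:
Bags: B1 = {1, 4, 5}  B2 = {0, 1, 5}  B3 = {1, 2, 5}  B4 = {1, 3, 5}
Tree: B1–B2, B2–B3, B3–B4
Every bag has size at most 3, so the width is 3 − 1 = 2 and tw(G) ≤ 2. For the lower bound, G contains the cycle 1–4–5–0–1, so G is not a forest; only forests have treewidth ≤ 1, hence tw(G) ≥ 2. Therefore the treewidth is 2.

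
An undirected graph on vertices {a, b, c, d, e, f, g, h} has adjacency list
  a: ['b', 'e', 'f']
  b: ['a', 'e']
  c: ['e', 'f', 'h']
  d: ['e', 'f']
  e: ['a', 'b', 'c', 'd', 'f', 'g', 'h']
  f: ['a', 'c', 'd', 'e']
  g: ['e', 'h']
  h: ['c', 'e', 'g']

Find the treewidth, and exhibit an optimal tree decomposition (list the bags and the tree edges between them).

Every bag has size at most 3, so the width is 3 − 1 = 2 and tw(G) ≤ 2. For the lower bound, the 3 vertices {e, g, h} are pairwise adjacent, and any tree decomposition puts a clique entirely inside one bag — forcing width ≥ 2. The upper and lower bounds meet at 2, so that is the treewidth.

Treewidth 2.
One optimal decomposition is:
Bags: B1 = {a, e, f}  B2 = {a, b, e}  B3 = {c, e, f}  B4 = {c, e, h}  B5 = {d, e, f}  B6 = {e, g, h}
Tree: B1–B2, B1–B3, B3–B4, B3–B5, B4–B6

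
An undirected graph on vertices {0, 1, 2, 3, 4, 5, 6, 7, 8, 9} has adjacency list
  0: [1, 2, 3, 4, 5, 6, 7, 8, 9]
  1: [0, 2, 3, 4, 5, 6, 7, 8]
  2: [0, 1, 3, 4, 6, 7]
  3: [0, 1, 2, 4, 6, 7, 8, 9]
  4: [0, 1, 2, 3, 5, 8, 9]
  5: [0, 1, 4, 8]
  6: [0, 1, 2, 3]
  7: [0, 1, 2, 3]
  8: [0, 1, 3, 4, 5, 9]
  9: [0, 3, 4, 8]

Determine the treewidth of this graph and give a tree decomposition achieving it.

Treewidth 4.
One such decomposition:
Bags: B1 = {0, 1, 3, 4, 8}  B2 = {0, 3, 4, 8, 9}  B3 = {0, 1, 2, 3, 4}  B4 = {0, 1, 4, 5, 8}  B5 = {0, 1, 2, 3, 7}  B6 = {0, 1, 2, 3, 6}
Tree: B1–B2, B1–B3, B1–B4, B3–B5, B5–B6

Every bag has size at most 5, so the width is 5 − 1 = 4 and tw(G) ≤ 4. Conversely, {0, 1, 3, 4, 8} is a clique of size 5, and the vertices of any clique must share a bag in every tree decomposition; so some bag has ≥ 5 vertices and tw(G) ≥ 4. The upper and lower bounds meet at 4, so that is the treewidth.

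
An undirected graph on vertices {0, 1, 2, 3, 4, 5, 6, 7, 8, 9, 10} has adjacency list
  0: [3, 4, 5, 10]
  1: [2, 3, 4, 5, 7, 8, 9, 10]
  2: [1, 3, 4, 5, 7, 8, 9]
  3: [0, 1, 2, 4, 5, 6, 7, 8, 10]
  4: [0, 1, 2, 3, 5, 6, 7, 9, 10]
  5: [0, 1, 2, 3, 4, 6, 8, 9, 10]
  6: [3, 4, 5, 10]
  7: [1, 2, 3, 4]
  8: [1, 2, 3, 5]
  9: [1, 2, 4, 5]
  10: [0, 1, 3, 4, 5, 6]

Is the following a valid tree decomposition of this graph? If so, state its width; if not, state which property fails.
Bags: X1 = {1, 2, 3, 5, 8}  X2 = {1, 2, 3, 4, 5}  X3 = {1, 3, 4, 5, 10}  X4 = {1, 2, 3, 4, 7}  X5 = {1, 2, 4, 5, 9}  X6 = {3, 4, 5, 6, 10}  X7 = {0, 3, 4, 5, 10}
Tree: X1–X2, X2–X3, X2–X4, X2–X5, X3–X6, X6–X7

Checking the three conditions: (i) the bags cover all of {0, 1, 2, 3, 4, 5, 6, 7, 8, 9, 10}; (ii) for each edge, some bag contains both endpoints; (iii) the bags containing any fixed vertex form a subtree. All hold, so the decomposition is valid with width 5 − 1 = 4.

Yes; width 4.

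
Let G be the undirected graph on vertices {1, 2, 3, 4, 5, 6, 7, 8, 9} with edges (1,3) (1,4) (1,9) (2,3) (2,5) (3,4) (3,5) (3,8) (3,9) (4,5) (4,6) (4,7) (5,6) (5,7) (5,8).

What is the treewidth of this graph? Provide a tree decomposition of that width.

Every bag has size at most 3, so the width is 3 − 1 = 2 and tw(G) ≤ 2. For the lower bound, the 3 vertices {1, 3, 9} are pairwise adjacent, and any tree decomposition puts a clique entirely inside one bag — forcing width ≥ 2. Hence tw(G) = 2 exactly.

Treewidth 2.
Bags: B1 = {1, 3, 9}  B2 = {1, 3, 4}  B3 = {3, 4, 5}  B4 = {2, 3, 5}  B5 = {4, 5, 6}  B6 = {3, 5, 8}  B7 = {4, 5, 7}
Tree: B1–B2, B2–B3, B3–B4, B3–B5, B4–B6, B5–B7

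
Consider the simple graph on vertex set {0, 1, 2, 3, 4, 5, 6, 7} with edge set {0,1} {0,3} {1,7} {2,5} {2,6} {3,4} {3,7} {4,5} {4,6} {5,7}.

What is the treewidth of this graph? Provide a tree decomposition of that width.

The largest bag has 3 vertices, giving width 2; this decomposition certifies tw(G) ≤ 2. For the lower bound, G contains the cycle 1–0–3–7–1, so G is not a forest; only forests have treewidth ≤ 1, hence tw(G) ≥ 2. Combining the bounds, tw(G) = 2.

Treewidth 2.
Bags: B1 = {0, 1, 7}  B2 = {0, 3, 7}  B3 = {3, 5, 7}  B4 = {3, 4, 5}  B5 = {2, 4, 5}  B6 = {2, 4, 6}
Tree: B1–B2, B2–B3, B3–B4, B4–B5, B5–B6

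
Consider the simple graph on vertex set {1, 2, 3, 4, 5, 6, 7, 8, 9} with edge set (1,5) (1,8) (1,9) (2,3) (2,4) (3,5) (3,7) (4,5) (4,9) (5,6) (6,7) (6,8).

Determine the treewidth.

3

A width-3 tree decomposition is:
Bags: B1 = {2, 3, 6, 7}  B2 = {2, 3, 5, 6}  B3 = {2, 4, 5, 6}  B4 = {4, 5, 6, 8}  B5 = {1, 4, 5, 8}  B6 = {1, 4, 8, 9}
Tree: B1–B2, B2–B3, B3–B4, B4–B5, B5–B6
The largest bag has 4 vertices, giving width 3; this decomposition certifies tw(G) ≤ 3. For the lower bound: the 4 vertex sets {2,3,7}, {6}, {5}, {1,4,8,9} are disjoint, each induces a connected subgraph, and every pair is joined by at least one edge of G. Contracting each set to a single vertex therefore yields K_{4} as a minor, and since treewidth is minor-monotone, tw(G) ≥ tw(K_{4}) = 3. Combining the bounds, tw(G) = 3.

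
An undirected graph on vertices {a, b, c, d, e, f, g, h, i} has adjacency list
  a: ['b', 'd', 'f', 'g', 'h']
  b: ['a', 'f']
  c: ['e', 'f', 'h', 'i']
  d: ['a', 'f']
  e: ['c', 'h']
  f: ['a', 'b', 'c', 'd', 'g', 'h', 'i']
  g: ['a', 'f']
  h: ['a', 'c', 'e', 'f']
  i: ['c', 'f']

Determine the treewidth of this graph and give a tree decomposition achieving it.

The largest bag has 3 vertices, giving width 2; this decomposition certifies tw(G) ≤ 2. For the lower bound, the 3 vertices {c, e, h} are pairwise adjacent, and any tree decomposition puts a clique entirely inside one bag — forcing width ≥ 2. Combining the bounds, tw(G) = 2.

Treewidth 2.
One optimal decomposition is:
Bags: B1 = {a, d, f}  B2 = {a, f, h}  B3 = {c, f, h}  B4 = {c, f, i}  B5 = {c, e, h}  B6 = {a, f, g}  B7 = {a, b, f}
Tree: B1–B2, B2–B3, B3–B4, B3–B5, B1–B6, B1–B7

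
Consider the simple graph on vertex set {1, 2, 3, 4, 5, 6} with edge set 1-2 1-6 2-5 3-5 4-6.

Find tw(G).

1

A width-1 tree decomposition is:
Bags: B1 = {4, 6}  B2 = {1, 6}  B3 = {1, 2}  B4 = {2, 5}  B5 = {3, 5}
Tree: B1–B2, B2–B3, B3–B4, B4–B5
Each bag holds 2 vertices, so the decomposition has width 1, which upper-bounds the treewidth. Any graph with an edge has treewidth ≥ 1, and G has the edge 4–6. The upper and lower bounds meet at 1, so that is the treewidth.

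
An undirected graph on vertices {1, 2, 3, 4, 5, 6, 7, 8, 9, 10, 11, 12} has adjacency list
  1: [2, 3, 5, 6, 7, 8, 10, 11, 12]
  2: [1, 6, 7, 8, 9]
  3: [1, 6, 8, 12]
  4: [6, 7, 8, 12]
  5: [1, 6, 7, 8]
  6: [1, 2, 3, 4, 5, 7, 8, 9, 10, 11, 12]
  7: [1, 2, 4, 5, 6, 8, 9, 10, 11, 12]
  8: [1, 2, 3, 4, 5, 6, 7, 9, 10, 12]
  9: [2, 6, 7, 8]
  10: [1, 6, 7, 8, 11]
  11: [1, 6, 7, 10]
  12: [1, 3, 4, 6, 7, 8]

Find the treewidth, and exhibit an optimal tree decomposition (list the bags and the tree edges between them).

The largest bag has 5 vertices, giving width 4; this decomposition certifies tw(G) ≤ 4. For the lower bound, the 5 vertices {1, 3, 6, 8, 12} are pairwise adjacent, and any tree decomposition puts a clique entirely inside one bag — forcing width ≥ 4. Hence tw(G) = 4 exactly.

Treewidth 4.
One such decomposition:
Bags: B1 = {1, 2, 6, 7, 8}  B2 = {1, 6, 7, 8, 10}  B3 = {1, 6, 7, 8, 12}  B4 = {1, 6, 7, 10, 11}  B5 = {4, 6, 7, 8, 12}  B6 = {2, 6, 7, 8, 9}  B7 = {1, 3, 6, 8, 12}  B8 = {1, 5, 6, 7, 8}
Tree: B1–B2, B2–B3, B2–B4, B3–B5, B1–B6, B3–B7, B1–B8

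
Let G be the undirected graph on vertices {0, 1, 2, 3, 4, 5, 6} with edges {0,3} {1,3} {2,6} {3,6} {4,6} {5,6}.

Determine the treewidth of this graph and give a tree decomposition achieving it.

The largest bag has 2 vertices, giving width 1; this decomposition certifies tw(G) ≤ 1. G has an edge, so its treewidth is at least 1. Combining the bounds, tw(G) = 1.

Treewidth 1.
One such decomposition:
Bags: B1 = {3, 6}  B2 = {0, 3}  B3 = {2, 6}  B4 = {4, 6}  B5 = {1, 3}  B6 = {5, 6}
Tree: B1–B2, B1–B3, B1–B4, B2–B5, B3–B6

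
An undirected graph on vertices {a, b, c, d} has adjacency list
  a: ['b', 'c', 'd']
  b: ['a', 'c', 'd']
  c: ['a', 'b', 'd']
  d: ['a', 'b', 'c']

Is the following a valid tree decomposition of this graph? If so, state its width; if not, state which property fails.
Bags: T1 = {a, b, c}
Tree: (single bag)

A tree decomposition must satisfy three properties: every vertex lies in some bag; for every edge, both endpoints lie together in some bag; and for every vertex, the bags containing it form a connected subtree. Here vertex d appears in no bag, so the decomposition is invalid.

No — vertex d appears in no bag.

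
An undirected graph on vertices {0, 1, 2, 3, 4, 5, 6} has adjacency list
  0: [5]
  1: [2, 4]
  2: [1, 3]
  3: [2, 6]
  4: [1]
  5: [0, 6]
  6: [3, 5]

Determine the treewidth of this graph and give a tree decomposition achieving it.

Each bag holds 2 vertices, so the decomposition has width 1, which upper-bounds the treewidth. G has an edge, so its treewidth is at least 1. Combining the bounds, tw(G) = 1.

Treewidth 1.
One such decomposition:
Bags: B1 = {1, 4}  B2 = {1, 2}  B3 = {2, 3}  B4 = {3, 6}  B5 = {5, 6}  B6 = {0, 5}
Tree: B1–B2, B2–B3, B3–B4, B4–B5, B5–B6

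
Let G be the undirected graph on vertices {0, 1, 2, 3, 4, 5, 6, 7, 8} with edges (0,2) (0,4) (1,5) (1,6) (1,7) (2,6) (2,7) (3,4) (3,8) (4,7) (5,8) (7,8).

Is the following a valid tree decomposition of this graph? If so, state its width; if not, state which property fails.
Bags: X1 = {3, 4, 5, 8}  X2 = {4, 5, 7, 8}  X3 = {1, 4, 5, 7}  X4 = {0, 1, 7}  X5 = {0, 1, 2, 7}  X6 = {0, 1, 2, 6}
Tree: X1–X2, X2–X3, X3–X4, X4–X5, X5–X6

No — edge (4,0) lies in no bag.

A tree decomposition must satisfy three properties: every vertex lies in some bag; for every edge, both endpoints lie together in some bag; and for every vertex, the bags containing it form a connected subtree. Here edge (4,0) lies in no bag, so the decomposition is invalid.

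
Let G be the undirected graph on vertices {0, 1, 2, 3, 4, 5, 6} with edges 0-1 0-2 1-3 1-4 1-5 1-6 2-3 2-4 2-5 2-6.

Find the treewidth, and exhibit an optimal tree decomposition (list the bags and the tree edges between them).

Treewidth 2.
One optimal decomposition is:
Bags: B1 = {0, 1, 2}  B2 = {1, 2, 3}  B3 = {1, 2, 5}  B4 = {1, 2, 6}  B5 = {1, 2, 4}
Tree: B1–B2, B2–B3, B3–B4, B4–B5

Each bag holds 3 vertices, so the decomposition has width 2, which upper-bounds the treewidth. Since 1–0–2–3–1 is a cycle in G, G is not acyclic. Forests are exactly the graphs of treewidth ≤ 1, so tw(G) ≥ 2. Hence tw(G) = 2 exactly.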